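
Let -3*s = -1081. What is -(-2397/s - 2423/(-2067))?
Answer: 260522/47541 ≈ 5.4799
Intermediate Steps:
s = 1081/3 (s = -1/3*(-1081) = 1081/3 ≈ 360.33)
-(-2397/s - 2423/(-2067)) = -(-2397/1081/3 - 2423/(-2067)) = -(-2397*3/1081 - 2423*(-1/2067)) = -(-153/23 + 2423/2067) = -1*(-260522/47541) = 260522/47541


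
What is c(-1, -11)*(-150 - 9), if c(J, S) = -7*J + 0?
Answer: -1113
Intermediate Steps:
c(J, S) = -7*J
c(-1, -11)*(-150 - 9) = (-7*(-1))*(-150 - 9) = 7*(-159) = -1113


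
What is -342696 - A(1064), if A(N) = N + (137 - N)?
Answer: -342833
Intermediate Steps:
A(N) = 137
-342696 - A(1064) = -342696 - 1*137 = -342696 - 137 = -342833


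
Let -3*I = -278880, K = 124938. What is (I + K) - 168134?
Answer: 49764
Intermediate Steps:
I = 92960 (I = -1/3*(-278880) = 92960)
(I + K) - 168134 = (92960 + 124938) - 168134 = 217898 - 168134 = 49764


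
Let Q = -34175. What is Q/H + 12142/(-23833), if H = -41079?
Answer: 315711557/979035807 ≈ 0.32247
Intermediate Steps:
Q/H + 12142/(-23833) = -34175/(-41079) + 12142/(-23833) = -34175*(-1/41079) + 12142*(-1/23833) = 34175/41079 - 12142/23833 = 315711557/979035807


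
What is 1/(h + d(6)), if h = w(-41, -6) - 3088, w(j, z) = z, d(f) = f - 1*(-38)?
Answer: -1/3050 ≈ -0.00032787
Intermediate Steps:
d(f) = 38 + f (d(f) = f + 38 = 38 + f)
h = -3094 (h = -6 - 3088 = -3094)
1/(h + d(6)) = 1/(-3094 + (38 + 6)) = 1/(-3094 + 44) = 1/(-3050) = -1/3050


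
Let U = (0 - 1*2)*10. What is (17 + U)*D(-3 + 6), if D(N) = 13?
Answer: -39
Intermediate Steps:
U = -20 (U = (0 - 2)*10 = -2*10 = -20)
(17 + U)*D(-3 + 6) = (17 - 20)*13 = -3*13 = -39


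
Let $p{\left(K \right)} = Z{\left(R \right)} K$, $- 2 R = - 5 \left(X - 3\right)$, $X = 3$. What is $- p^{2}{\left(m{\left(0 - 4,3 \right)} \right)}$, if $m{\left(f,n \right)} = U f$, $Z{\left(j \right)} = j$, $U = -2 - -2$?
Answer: $0$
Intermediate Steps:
$R = 0$ ($R = - \frac{\left(-5\right) \left(3 - 3\right)}{2} = - \frac{\left(-5\right) 0}{2} = \left(- \frac{1}{2}\right) 0 = 0$)
$U = 0$ ($U = -2 + 2 = 0$)
$m{\left(f,n \right)} = 0$ ($m{\left(f,n \right)} = 0 f = 0$)
$p{\left(K \right)} = 0$ ($p{\left(K \right)} = 0 K = 0$)
$- p^{2}{\left(m{\left(0 - 4,3 \right)} \right)} = - 0^{2} = \left(-1\right) 0 = 0$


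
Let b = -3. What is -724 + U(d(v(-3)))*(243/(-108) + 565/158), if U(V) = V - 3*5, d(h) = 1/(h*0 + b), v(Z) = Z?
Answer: -352813/474 ≈ -744.33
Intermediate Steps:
d(h) = -1/3 (d(h) = 1/(h*0 - 3) = 1/(0 - 3) = 1/(-3) = -1/3)
U(V) = -15 + V (U(V) = V - 15 = -15 + V)
-724 + U(d(v(-3)))*(243/(-108) + 565/158) = -724 + (-15 - 1/3)*(243/(-108) + 565/158) = -724 - 46*(243*(-1/108) + 565*(1/158))/3 = -724 - 46*(-9/4 + 565/158)/3 = -724 - 46/3*419/316 = -724 - 9637/474 = -352813/474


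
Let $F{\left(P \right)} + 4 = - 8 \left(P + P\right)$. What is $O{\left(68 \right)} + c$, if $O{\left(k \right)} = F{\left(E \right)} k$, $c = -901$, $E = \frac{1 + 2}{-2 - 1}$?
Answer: $-85$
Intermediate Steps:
$E = -1$ ($E = \frac{3}{-3} = 3 \left(- \frac{1}{3}\right) = -1$)
$F{\left(P \right)} = -4 - 16 P$ ($F{\left(P \right)} = -4 - 8 \left(P + P\right) = -4 - 8 \cdot 2 P = -4 - 16 P$)
$O{\left(k \right)} = 12 k$ ($O{\left(k \right)} = \left(-4 - -16\right) k = \left(-4 + 16\right) k = 12 k$)
$O{\left(68 \right)} + c = 12 \cdot 68 - 901 = 816 - 901 = -85$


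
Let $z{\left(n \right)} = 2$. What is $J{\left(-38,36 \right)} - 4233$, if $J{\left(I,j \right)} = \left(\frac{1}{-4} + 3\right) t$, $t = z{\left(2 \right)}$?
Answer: $- \frac{8455}{2} \approx -4227.5$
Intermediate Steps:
$t = 2$
$J{\left(I,j \right)} = \frac{11}{2}$ ($J{\left(I,j \right)} = \left(\frac{1}{-4} + 3\right) 2 = \left(- \frac{1}{4} + 3\right) 2 = \frac{11}{4} \cdot 2 = \frac{11}{2}$)
$J{\left(-38,36 \right)} - 4233 = \frac{11}{2} - 4233 = - \frac{8455}{2}$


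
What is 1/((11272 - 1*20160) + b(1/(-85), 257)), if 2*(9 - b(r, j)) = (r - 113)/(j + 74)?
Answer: -28135/249805862 ≈ -0.00011263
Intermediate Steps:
b(r, j) = 9 - (-113 + r)/(2*(74 + j)) (b(r, j) = 9 - (r - 113)/(2*(j + 74)) = 9 - (-113 + r)/(2*(74 + j)))
1/((11272 - 1*20160) + b(1/(-85), 257)) = 1/((11272 - 1*20160) + (1445 - 1/(-85) + 18*257)/(2*(74 + 257))) = 1/((11272 - 20160) + (½)*(1445 - 1*(-1/85) + 4626)/331) = 1/(-8888 + (½)*(1/331)*(1445 + 1/85 + 4626)) = 1/(-8888 + (½)*(1/331)*(516036/85)) = 1/(-8888 + 258018/28135) = 1/(-249805862/28135) = -28135/249805862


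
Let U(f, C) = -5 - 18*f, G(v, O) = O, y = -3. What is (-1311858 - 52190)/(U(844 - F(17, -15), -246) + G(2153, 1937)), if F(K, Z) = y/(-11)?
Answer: 394856/3837 ≈ 102.91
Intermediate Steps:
F(K, Z) = 3/11 (F(K, Z) = -3/(-11) = -3*(-1/11) = 3/11)
(-1311858 - 52190)/(U(844 - F(17, -15), -246) + G(2153, 1937)) = (-1311858 - 52190)/((-5 - 18*(844 - 1*3/11)) + 1937) = -1364048/((-5 - 18*(844 - 3/11)) + 1937) = -1364048/((-5 - 18*9281/11) + 1937) = -1364048/((-5 - 167058/11) + 1937) = -1364048/(-167113/11 + 1937) = -1364048/(-145806/11) = -1364048*(-11/145806) = 394856/3837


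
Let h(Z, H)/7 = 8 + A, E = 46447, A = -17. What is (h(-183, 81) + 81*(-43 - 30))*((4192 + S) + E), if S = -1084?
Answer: -296140680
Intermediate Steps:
h(Z, H) = -63 (h(Z, H) = 7*(8 - 17) = 7*(-9) = -63)
(h(-183, 81) + 81*(-43 - 30))*((4192 + S) + E) = (-63 + 81*(-43 - 30))*((4192 - 1084) + 46447) = (-63 + 81*(-73))*(3108 + 46447) = (-63 - 5913)*49555 = -5976*49555 = -296140680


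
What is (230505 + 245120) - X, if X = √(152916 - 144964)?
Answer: 475625 - 4*√497 ≈ 4.7554e+5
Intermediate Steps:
X = 4*√497 (X = √7952 = 4*√497 ≈ 89.174)
(230505 + 245120) - X = (230505 + 245120) - 4*√497 = 475625 - 4*√497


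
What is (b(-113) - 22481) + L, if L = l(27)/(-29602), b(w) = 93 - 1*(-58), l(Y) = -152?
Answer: -17395066/779 ≈ -22330.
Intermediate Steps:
b(w) = 151 (b(w) = 93 + 58 = 151)
L = 4/779 (L = -152/(-29602) = -152*(-1/29602) = 4/779 ≈ 0.0051348)
(b(-113) - 22481) + L = (151 - 22481) + 4/779 = -22330 + 4/779 = -17395066/779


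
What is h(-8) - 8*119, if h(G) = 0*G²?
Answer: -952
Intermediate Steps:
h(G) = 0
h(-8) - 8*119 = 0 - 8*119 = 0 - 952 = -952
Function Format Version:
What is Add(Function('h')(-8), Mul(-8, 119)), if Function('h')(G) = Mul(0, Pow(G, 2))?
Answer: -952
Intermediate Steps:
Function('h')(G) = 0
Add(Function('h')(-8), Mul(-8, 119)) = Add(0, Mul(-8, 119)) = Add(0, -952) = -952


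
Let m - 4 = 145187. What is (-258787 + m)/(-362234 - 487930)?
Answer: 4057/30363 ≈ 0.13362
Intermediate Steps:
m = 145191 (m = 4 + 145187 = 145191)
(-258787 + m)/(-362234 - 487930) = (-258787 + 145191)/(-362234 - 487930) = -113596/(-850164) = -113596*(-1/850164) = 4057/30363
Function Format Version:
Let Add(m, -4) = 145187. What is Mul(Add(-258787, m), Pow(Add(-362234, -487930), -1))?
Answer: Rational(4057, 30363) ≈ 0.13362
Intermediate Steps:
m = 145191 (m = Add(4, 145187) = 145191)
Mul(Add(-258787, m), Pow(Add(-362234, -487930), -1)) = Mul(Add(-258787, 145191), Pow(Add(-362234, -487930), -1)) = Mul(-113596, Pow(-850164, -1)) = Mul(-113596, Rational(-1, 850164)) = Rational(4057, 30363)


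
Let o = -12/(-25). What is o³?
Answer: 1728/15625 ≈ 0.11059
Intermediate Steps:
o = 12/25 (o = -12*(-1/25) = 12/25 ≈ 0.48000)
o³ = (12/25)³ = 1728/15625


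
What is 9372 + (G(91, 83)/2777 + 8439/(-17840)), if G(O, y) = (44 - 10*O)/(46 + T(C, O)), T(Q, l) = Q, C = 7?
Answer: 24606887612981/2625709040 ≈ 9371.5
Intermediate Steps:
G(O, y) = 44/53 - 10*O/53 (G(O, y) = (44 - 10*O)/(46 + 7) = (44 - 10*O)/53 = (44 - 10*O)*(1/53) = 44/53 - 10*O/53)
9372 + (G(91, 83)/2777 + 8439/(-17840)) = 9372 + ((44/53 - 10/53*91)/2777 + 8439/(-17840)) = 9372 + ((44/53 - 910/53)*(1/2777) + 8439*(-1/17840)) = 9372 + (-866/53*1/2777 - 8439/17840) = 9372 + (-866/147181 - 8439/17840) = 9372 - 1257509899/2625709040 = 24606887612981/2625709040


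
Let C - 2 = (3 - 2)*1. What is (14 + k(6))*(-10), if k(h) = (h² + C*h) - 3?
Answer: -650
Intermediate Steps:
C = 3 (C = 2 + (3 - 2)*1 = 2 + 1*1 = 2 + 1 = 3)
k(h) = -3 + h² + 3*h (k(h) = (h² + 3*h) - 3 = -3 + h² + 3*h)
(14 + k(6))*(-10) = (14 + (-3 + 6² + 3*6))*(-10) = (14 + (-3 + 36 + 18))*(-10) = (14 + 51)*(-10) = 65*(-10) = -650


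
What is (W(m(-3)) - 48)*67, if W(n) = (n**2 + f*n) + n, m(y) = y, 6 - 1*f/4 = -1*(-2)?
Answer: -6030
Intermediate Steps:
f = 16 (f = 24 - (-4)*(-2) = 24 - 4*2 = 24 - 8 = 16)
W(n) = n**2 + 17*n (W(n) = (n**2 + 16*n) + n = n**2 + 17*n)
(W(m(-3)) - 48)*67 = (-3*(17 - 3) - 48)*67 = (-3*14 - 48)*67 = (-42 - 48)*67 = -90*67 = -6030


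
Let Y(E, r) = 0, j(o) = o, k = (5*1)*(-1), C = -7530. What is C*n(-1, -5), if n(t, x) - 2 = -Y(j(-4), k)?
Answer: -15060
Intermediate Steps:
k = -5 (k = 5*(-1) = -5)
n(t, x) = 2 (n(t, x) = 2 - 1*0 = 2 + 0 = 2)
C*n(-1, -5) = -7530*2 = -15060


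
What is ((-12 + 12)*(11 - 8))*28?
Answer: 0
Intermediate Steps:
((-12 + 12)*(11 - 8))*28 = (0*3)*28 = 0*28 = 0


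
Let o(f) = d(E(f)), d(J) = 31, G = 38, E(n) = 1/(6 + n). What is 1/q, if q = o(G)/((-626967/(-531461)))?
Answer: 626967/16475291 ≈ 0.038055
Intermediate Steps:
o(f) = 31
q = 16475291/626967 (q = 31/((-626967/(-531461))) = 31/((-626967*(-1/531461))) = 31/(626967/531461) = 31*(531461/626967) = 16475291/626967 ≈ 26.278)
1/q = 1/(16475291/626967) = 626967/16475291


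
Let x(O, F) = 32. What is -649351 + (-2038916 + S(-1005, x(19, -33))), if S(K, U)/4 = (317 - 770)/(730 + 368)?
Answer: -491953163/183 ≈ -2.6883e+6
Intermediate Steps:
S(K, U) = -302/183 (S(K, U) = 4*((317 - 770)/(730 + 368)) = 4*(-453/1098) = 4*(-453*1/1098) = 4*(-151/366) = -302/183)
-649351 + (-2038916 + S(-1005, x(19, -33))) = -649351 + (-2038916 - 302/183) = -649351 - 373121930/183 = -491953163/183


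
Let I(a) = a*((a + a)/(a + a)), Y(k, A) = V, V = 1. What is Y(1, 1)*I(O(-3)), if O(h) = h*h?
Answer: 9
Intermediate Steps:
Y(k, A) = 1
O(h) = h²
I(a) = a (I(a) = a*((2*a)/((2*a))) = a*((2*a)*(1/(2*a))) = a*1 = a)
Y(1, 1)*I(O(-3)) = 1*(-3)² = 1*9 = 9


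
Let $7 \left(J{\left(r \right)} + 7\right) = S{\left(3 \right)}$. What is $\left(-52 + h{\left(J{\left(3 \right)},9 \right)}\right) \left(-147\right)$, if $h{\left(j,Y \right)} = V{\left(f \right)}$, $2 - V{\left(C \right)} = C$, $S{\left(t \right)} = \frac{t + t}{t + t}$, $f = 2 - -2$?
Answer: $7938$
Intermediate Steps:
$f = 4$ ($f = 2 + 2 = 4$)
$S{\left(t \right)} = 1$ ($S{\left(t \right)} = \frac{2 t}{2 t} = 2 t \frac{1}{2 t} = 1$)
$J{\left(r \right)} = - \frac{48}{7}$ ($J{\left(r \right)} = -7 + \frac{1}{7} \cdot 1 = -7 + \frac{1}{7} = - \frac{48}{7}$)
$V{\left(C \right)} = 2 - C$
$h{\left(j,Y \right)} = -2$ ($h{\left(j,Y \right)} = 2 - 4 = -2$)
$\left(-52 + h{\left(J{\left(3 \right)},9 \right)}\right) \left(-147\right) = \left(-52 - 2\right) \left(-147\right) = \left(-54\right) \left(-147\right) = 7938$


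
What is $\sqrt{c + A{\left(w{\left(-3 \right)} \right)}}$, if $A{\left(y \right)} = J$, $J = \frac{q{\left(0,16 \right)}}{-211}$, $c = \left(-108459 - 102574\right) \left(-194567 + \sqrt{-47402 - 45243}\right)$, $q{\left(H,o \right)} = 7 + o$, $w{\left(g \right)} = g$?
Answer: $\frac{\sqrt{1828034829346578 - 9395400193 i \sqrt{92645}}}{211} \approx 2.0263 \cdot 10^{5} - 158.5 i$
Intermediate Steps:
$c = 41060057711 - 211033 i \sqrt{92645}$ ($c = - 211033 \left(-194567 + \sqrt{-92645}\right) = - 211033 \left(-194567 + i \sqrt{92645}\right) = 41060057711 - 211033 i \sqrt{92645} \approx 4.106 \cdot 10^{10} - 6.4233 \cdot 10^{7} i$)
$J = - \frac{23}{211}$ ($J = \frac{7 + 16}{-211} = 23 \left(- \frac{1}{211}\right) = - \frac{23}{211} \approx -0.109$)
$A{\left(y \right)} = - \frac{23}{211}$
$\sqrt{c + A{\left(w{\left(-3 \right)} \right)}} = \sqrt{\left(41060057711 - 211033 i \sqrt{92645}\right) - \frac{23}{211}} = \sqrt{\frac{8663672176998}{211} - 211033 i \sqrt{92645}}$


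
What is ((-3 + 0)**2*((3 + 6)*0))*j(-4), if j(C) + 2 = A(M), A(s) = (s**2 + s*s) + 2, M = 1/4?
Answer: 0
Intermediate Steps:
M = 1/4 ≈ 0.25000
A(s) = 2 + 2*s**2 (A(s) = (s**2 + s**2) + 2 = 2*s**2 + 2 = 2 + 2*s**2)
j(C) = 1/8 (j(C) = -2 + (2 + 2*(1/4)**2) = -2 + (2 + 2*(1/16)) = -2 + (2 + 1/8) = -2 + 17/8 = 1/8)
((-3 + 0)**2*((3 + 6)*0))*j(-4) = ((-3 + 0)**2*((3 + 6)*0))*(1/8) = ((-3)**2*(9*0))*(1/8) = (9*0)*(1/8) = 0*(1/8) = 0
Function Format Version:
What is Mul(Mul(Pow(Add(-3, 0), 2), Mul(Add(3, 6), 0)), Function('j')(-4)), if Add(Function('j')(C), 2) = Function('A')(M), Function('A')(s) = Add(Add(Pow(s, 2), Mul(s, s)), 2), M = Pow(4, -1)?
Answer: 0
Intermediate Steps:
M = Rational(1, 4) ≈ 0.25000
Function('A')(s) = Add(2, Mul(2, Pow(s, 2))) (Function('A')(s) = Add(Add(Pow(s, 2), Pow(s, 2)), 2) = Add(Mul(2, Pow(s, 2)), 2) = Add(2, Mul(2, Pow(s, 2))))
Function('j')(C) = Rational(1, 8) (Function('j')(C) = Add(-2, Add(2, Mul(2, Pow(Rational(1, 4), 2)))) = Add(-2, Add(2, Mul(2, Rational(1, 16)))) = Add(-2, Add(2, Rational(1, 8))) = Add(-2, Rational(17, 8)) = Rational(1, 8))
Mul(Mul(Pow(Add(-3, 0), 2), Mul(Add(3, 6), 0)), Function('j')(-4)) = Mul(Mul(Pow(Add(-3, 0), 2), Mul(Add(3, 6), 0)), Rational(1, 8)) = Mul(Mul(Pow(-3, 2), Mul(9, 0)), Rational(1, 8)) = Mul(Mul(9, 0), Rational(1, 8)) = Mul(0, Rational(1, 8)) = 0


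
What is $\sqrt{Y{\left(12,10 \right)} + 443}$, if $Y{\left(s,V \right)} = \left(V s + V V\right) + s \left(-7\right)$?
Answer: $\sqrt{579} \approx 24.062$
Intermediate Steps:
$Y{\left(s,V \right)} = V^{2} - 7 s + V s$ ($Y{\left(s,V \right)} = \left(V s + V^{2}\right) - 7 s = \left(V^{2} + V s\right) - 7 s = V^{2} - 7 s + V s$)
$\sqrt{Y{\left(12,10 \right)} + 443} = \sqrt{\left(10^{2} - 84 + 10 \cdot 12\right) + 443} = \sqrt{\left(100 - 84 + 120\right) + 443} = \sqrt{136 + 443} = \sqrt{579}$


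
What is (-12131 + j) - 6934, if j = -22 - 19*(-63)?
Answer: -17890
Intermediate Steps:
j = 1175 (j = -22 + 1197 = 1175)
(-12131 + j) - 6934 = (-12131 + 1175) - 6934 = -10956 - 6934 = -17890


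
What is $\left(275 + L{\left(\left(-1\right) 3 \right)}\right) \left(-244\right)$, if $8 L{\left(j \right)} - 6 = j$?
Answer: $- \frac{134383}{2} \approx -67192.0$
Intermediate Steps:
$L{\left(j \right)} = \frac{3}{4} + \frac{j}{8}$
$\left(275 + L{\left(\left(-1\right) 3 \right)}\right) \left(-244\right) = \left(275 + \left(\frac{3}{4} + \frac{\left(-1\right) 3}{8}\right)\right) \left(-244\right) = \left(275 + \left(\frac{3}{4} + \frac{1}{8} \left(-3\right)\right)\right) \left(-244\right) = \left(275 + \left(\frac{3}{4} - \frac{3}{8}\right)\right) \left(-244\right) = \left(275 + \frac{3}{8}\right) \left(-244\right) = \frac{2203}{8} \left(-244\right) = - \frac{134383}{2}$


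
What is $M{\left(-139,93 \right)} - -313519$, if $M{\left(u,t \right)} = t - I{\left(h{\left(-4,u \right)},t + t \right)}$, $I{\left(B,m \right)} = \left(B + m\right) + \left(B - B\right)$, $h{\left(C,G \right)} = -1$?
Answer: $313427$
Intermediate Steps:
$I{\left(B,m \right)} = B + m$ ($I{\left(B,m \right)} = \left(B + m\right) + 0 = B + m$)
$M{\left(u,t \right)} = 1 - t$ ($M{\left(u,t \right)} = t - \left(-1 + \left(t + t\right)\right) = t - \left(-1 + 2 t\right) = 1 - t$)
$M{\left(-139,93 \right)} - -313519 = \left(1 - 93\right) - -313519 = \left(1 - 93\right) + 313519 = -92 + 313519 = 313427$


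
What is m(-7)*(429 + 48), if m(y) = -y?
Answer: 3339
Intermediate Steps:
m(-7)*(429 + 48) = (-1*(-7))*(429 + 48) = 7*477 = 3339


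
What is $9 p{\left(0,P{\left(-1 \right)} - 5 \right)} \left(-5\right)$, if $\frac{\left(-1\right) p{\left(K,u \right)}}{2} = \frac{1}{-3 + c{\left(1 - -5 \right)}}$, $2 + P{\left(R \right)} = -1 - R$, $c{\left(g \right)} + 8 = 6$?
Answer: $-18$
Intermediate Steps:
$c{\left(g \right)} = -2$ ($c{\left(g \right)} = -8 + 6 = -2$)
$P{\left(R \right)} = -3 - R$ ($P{\left(R \right)} = -2 - \left(1 + R\right) = -3 - R$)
$p{\left(K,u \right)} = \frac{2}{5}$ ($p{\left(K,u \right)} = - \frac{2}{-3 - 2} = - \frac{2}{-5} = \left(-2\right) \left(- \frac{1}{5}\right) = \frac{2}{5}$)
$9 p{\left(0,P{\left(-1 \right)} - 5 \right)} \left(-5\right) = 9 \cdot \frac{2}{5} \left(-5\right) = \frac{18}{5} \left(-5\right) = -18$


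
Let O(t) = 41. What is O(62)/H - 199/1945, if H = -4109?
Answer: -897436/7992005 ≈ -0.11229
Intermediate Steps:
O(62)/H - 199/1945 = 41/(-4109) - 199/1945 = 41*(-1/4109) - 199*1/1945 = -41/4109 - 199/1945 = -897436/7992005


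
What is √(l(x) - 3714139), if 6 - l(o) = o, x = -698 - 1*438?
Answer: I*√3712997 ≈ 1926.9*I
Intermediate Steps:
x = -1136 (x = -698 - 438 = -1136)
l(o) = 6 - o
√(l(x) - 3714139) = √((6 - 1*(-1136)) - 3714139) = √((6 + 1136) - 3714139) = √(1142 - 3714139) = √(-3712997) = I*√3712997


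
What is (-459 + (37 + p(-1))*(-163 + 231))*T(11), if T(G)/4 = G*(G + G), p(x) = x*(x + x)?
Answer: 2122824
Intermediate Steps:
p(x) = 2*x**2 (p(x) = x*(2*x) = 2*x**2)
T(G) = 8*G**2 (T(G) = 4*(G*(G + G)) = 4*(G*(2*G)) = 4*(2*G**2) = 8*G**2)
(-459 + (37 + p(-1))*(-163 + 231))*T(11) = (-459 + (37 + 2*(-1)**2)*(-163 + 231))*(8*11**2) = (-459 + (37 + 2*1)*68)*(8*121) = (-459 + (37 + 2)*68)*968 = (-459 + 39*68)*968 = (-459 + 2652)*968 = 2193*968 = 2122824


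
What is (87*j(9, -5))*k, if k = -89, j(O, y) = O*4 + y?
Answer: -240033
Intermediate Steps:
j(O, y) = y + 4*O (j(O, y) = 4*O + y = y + 4*O)
(87*j(9, -5))*k = (87*(-5 + 4*9))*(-89) = (87*(-5 + 36))*(-89) = (87*31)*(-89) = 2697*(-89) = -240033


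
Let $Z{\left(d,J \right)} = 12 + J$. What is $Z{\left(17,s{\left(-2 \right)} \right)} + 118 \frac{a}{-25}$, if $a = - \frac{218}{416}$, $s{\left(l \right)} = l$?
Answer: $\frac{32431}{2600} \approx 12.473$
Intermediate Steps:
$a = - \frac{109}{208}$ ($a = \left(-218\right) \frac{1}{416} = - \frac{109}{208} \approx -0.52404$)
$Z{\left(17,s{\left(-2 \right)} \right)} + 118 \frac{a}{-25} = \left(12 - 2\right) + 118 \left(- \frac{109}{208 \left(-25\right)}\right) = 10 + 118 \left(\left(- \frac{109}{208}\right) \left(- \frac{1}{25}\right)\right) = 10 + 118 \cdot \frac{109}{5200} = 10 + \frac{6431}{2600} = \frac{32431}{2600}$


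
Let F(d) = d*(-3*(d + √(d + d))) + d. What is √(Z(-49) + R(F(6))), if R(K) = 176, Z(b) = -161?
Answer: √15 ≈ 3.8730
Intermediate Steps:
F(d) = d + d*(-3*d - 3*√2*√d) (F(d) = d*(-3*(d + √(2*d))) + d = d*(-3*(d + √2*√d)) + d = d*(-3*d - 3*√2*√d) + d = d + d*(-3*d - 3*√2*√d))
√(Z(-49) + R(F(6))) = √(-161 + 176) = √15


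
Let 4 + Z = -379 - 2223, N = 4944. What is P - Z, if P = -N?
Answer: -2338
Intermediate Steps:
Z = -2606 (Z = -4 + (-379 - 2223) = -4 - 2602 = -2606)
P = -4944 (P = -1*4944 = -4944)
P - Z = -4944 - 1*(-2606) = -4944 + 2606 = -2338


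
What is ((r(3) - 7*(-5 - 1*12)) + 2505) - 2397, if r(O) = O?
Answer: 230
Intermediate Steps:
((r(3) - 7*(-5 - 1*12)) + 2505) - 2397 = ((3 - 7*(-5 - 1*12)) + 2505) - 2397 = ((3 - 7*(-5 - 12)) + 2505) - 2397 = ((3 - 7*(-17)) + 2505) - 2397 = ((3 + 119) + 2505) - 2397 = (122 + 2505) - 2397 = 2627 - 2397 = 230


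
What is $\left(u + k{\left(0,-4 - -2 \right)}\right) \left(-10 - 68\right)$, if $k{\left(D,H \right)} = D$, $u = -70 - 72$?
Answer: $11076$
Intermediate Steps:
$u = -142$ ($u = -70 - 72 = -142$)
$\left(u + k{\left(0,-4 - -2 \right)}\right) \left(-10 - 68\right) = \left(-142 + 0\right) \left(-10 - 68\right) = - 142 \left(-10 - 68\right) = \left(-142\right) \left(-78\right) = 11076$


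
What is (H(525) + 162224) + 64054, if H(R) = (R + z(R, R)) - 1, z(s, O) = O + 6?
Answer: 227333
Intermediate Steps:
z(s, O) = 6 + O
H(R) = 5 + 2*R (H(R) = (R + (6 + R)) - 1 = (6 + 2*R) - 1 = 5 + 2*R)
(H(525) + 162224) + 64054 = ((5 + 2*525) + 162224) + 64054 = ((5 + 1050) + 162224) + 64054 = (1055 + 162224) + 64054 = 163279 + 64054 = 227333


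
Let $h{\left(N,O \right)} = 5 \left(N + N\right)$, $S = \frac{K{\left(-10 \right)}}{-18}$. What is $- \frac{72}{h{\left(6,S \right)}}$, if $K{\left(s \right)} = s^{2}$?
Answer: $- \frac{6}{5} \approx -1.2$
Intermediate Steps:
$S = - \frac{50}{9}$ ($S = \frac{\left(-10\right)^{2}}{-18} = 100 \left(- \frac{1}{18}\right) = - \frac{50}{9} \approx -5.5556$)
$h{\left(N,O \right)} = 10 N$ ($h{\left(N,O \right)} = 5 \cdot 2 N = 10 N$)
$- \frac{72}{h{\left(6,S \right)}} = - \frac{72}{10 \cdot 6} = - \frac{72}{60} = \left(-72\right) \frac{1}{60} = - \frac{6}{5}$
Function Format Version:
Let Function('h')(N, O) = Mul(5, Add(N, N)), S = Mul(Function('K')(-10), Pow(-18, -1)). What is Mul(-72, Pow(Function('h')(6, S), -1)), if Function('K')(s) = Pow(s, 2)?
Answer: Rational(-6, 5) ≈ -1.2000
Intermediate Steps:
S = Rational(-50, 9) (S = Mul(Pow(-10, 2), Pow(-18, -1)) = Mul(100, Rational(-1, 18)) = Rational(-50, 9) ≈ -5.5556)
Function('h')(N, O) = Mul(10, N) (Function('h')(N, O) = Mul(5, Mul(2, N)) = Mul(10, N))
Mul(-72, Pow(Function('h')(6, S), -1)) = Mul(-72, Pow(Mul(10, 6), -1)) = Mul(-72, Pow(60, -1)) = Mul(-72, Rational(1, 60)) = Rational(-6, 5)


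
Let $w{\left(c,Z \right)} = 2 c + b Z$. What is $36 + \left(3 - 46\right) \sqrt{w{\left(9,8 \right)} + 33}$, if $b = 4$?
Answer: $36 - 43 \sqrt{83} \approx -355.75$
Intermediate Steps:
$w{\left(c,Z \right)} = 2 c + 4 Z$
$36 + \left(3 - 46\right) \sqrt{w{\left(9,8 \right)} + 33} = 36 + \left(3 - 46\right) \sqrt{\left(2 \cdot 9 + 4 \cdot 8\right) + 33} = 36 + \left(3 - 46\right) \sqrt{\left(18 + 32\right) + 33} = 36 - 43 \sqrt{50 + 33} = 36 - 43 \sqrt{83}$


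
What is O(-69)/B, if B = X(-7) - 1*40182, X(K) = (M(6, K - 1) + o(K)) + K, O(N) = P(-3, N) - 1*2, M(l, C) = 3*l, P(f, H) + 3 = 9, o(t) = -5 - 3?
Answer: -4/40179 ≈ -9.9555e-5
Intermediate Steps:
o(t) = -8
P(f, H) = 6 (P(f, H) = -3 + 9 = 6)
O(N) = 4 (O(N) = 6 - 1*2 = 6 - 2 = 4)
X(K) = 10 + K (X(K) = (3*6 - 8) + K = (18 - 8) + K = 10 + K)
B = -40179 (B = (10 - 7) - 1*40182 = 3 - 40182 = -40179)
O(-69)/B = 4/(-40179) = 4*(-1/40179) = -4/40179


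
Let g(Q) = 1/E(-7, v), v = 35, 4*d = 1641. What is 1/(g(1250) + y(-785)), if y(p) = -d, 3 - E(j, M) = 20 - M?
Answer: -36/14767 ≈ -0.0024379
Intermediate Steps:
d = 1641/4 (d = (1/4)*1641 = 1641/4 ≈ 410.25)
E(j, M) = -17 + M (E(j, M) = 3 - (20 - M) = 3 + (-20 + M) = -17 + M)
y(p) = -1641/4 (y(p) = -1*1641/4 = -1641/4)
g(Q) = 1/18 (g(Q) = 1/(-17 + 35) = 1/18)
1/(g(1250) + y(-785)) = 1/(1/18 - 1641/4) = 1/(-14767/36) = -36/14767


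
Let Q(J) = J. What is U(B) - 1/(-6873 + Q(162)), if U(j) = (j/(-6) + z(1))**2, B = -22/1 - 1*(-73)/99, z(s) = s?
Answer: 16295770049/789294132 ≈ 20.646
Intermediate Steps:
B = -2105/99 (B = -22*1 + 73*(1/99) = -22 + 73/99 = -2105/99 ≈ -21.263)
U(j) = (1 - j/6)**2 (U(j) = (j/(-6) + 1)**2 = (j*(-1/6) + 1)**2 = (-j/6 + 1)**2 = (1 - j/6)**2)
U(B) - 1/(-6873 + Q(162)) = (-6 - 2105/99)**2/36 - 1/(-6873 + 162) = (-2699/99)**2/36 - 1/(-6711) = (1/36)*(7284601/9801) - 1*(-1/6711) = 7284601/352836 + 1/6711 = 16295770049/789294132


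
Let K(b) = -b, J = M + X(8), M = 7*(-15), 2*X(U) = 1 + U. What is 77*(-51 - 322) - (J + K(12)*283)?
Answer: -50449/2 ≈ -25225.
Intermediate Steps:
X(U) = 1/2 + U/2 (X(U) = (1 + U)/2 = 1/2 + U/2)
M = -105
J = -201/2 (J = -105 + (1/2 + (1/2)*8) = -105 + (1/2 + 4) = -105 + 9/2 = -201/2 ≈ -100.50)
77*(-51 - 322) - (J + K(12)*283) = 77*(-51 - 322) - (-201/2 - 1*12*283) = 77*(-373) - (-201/2 - 12*283) = -28721 - (-201/2 - 3396) = -28721 - 1*(-6993/2) = -28721 + 6993/2 = -50449/2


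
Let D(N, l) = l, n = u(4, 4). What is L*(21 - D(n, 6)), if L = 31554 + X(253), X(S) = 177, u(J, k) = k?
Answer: 475965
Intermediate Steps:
n = 4
L = 31731 (L = 31554 + 177 = 31731)
L*(21 - D(n, 6)) = 31731*(21 - 1*6) = 31731*(21 - 6) = 31731*15 = 475965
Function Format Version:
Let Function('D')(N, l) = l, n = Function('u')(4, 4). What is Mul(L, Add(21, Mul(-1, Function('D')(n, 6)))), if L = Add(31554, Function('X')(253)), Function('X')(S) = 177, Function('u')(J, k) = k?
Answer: 475965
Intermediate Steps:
n = 4
L = 31731 (L = Add(31554, 177) = 31731)
Mul(L, Add(21, Mul(-1, Function('D')(n, 6)))) = Mul(31731, Add(21, Mul(-1, 6))) = Mul(31731, Add(21, -6)) = Mul(31731, 15) = 475965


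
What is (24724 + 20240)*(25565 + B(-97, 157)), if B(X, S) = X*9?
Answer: 1110251088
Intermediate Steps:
B(X, S) = 9*X
(24724 + 20240)*(25565 + B(-97, 157)) = (24724 + 20240)*(25565 + 9*(-97)) = 44964*(25565 - 873) = 44964*24692 = 1110251088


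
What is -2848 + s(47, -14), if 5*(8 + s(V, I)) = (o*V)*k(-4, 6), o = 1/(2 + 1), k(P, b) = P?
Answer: -43028/15 ≈ -2868.5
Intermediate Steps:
o = ⅓ (o = 1/3 = ⅓ ≈ 0.33333)
s(V, I) = -8 - 4*V/15 (s(V, I) = -8 + ((V/3)*(-4))/5 = -8 + (-4*V/3)/5 = -8 - 4*V/15)
-2848 + s(47, -14) = -2848 + (-8 - 4/15*47) = -2848 + (-8 - 188/15) = -2848 - 308/15 = -43028/15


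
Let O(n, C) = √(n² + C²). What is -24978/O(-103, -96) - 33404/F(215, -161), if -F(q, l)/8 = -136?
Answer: -8351/272 - 24978*√793/3965 ≈ -208.10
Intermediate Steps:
F(q, l) = 1088 (F(q, l) = -8*(-136) = 1088)
O(n, C) = √(C² + n²)
-24978/O(-103, -96) - 33404/F(215, -161) = -24978/√((-96)² + (-103)²) - 33404/1088 = -24978/√(9216 + 10609) - 33404*1/1088 = -24978*√793/3965 - 8351/272 = -8351/272 - 24978*√793/3965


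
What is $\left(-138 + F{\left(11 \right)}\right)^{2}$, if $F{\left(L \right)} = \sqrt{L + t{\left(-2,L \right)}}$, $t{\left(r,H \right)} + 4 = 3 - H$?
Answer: $\left(138 - i\right)^{2} \approx 19043.0 - 276.0 i$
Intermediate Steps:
$t{\left(r,H \right)} = -1 - H$ ($t{\left(r,H \right)} = -4 - \left(-3 + H\right) = -1 - H$)
$F{\left(L \right)} = i$ ($F{\left(L \right)} = \sqrt{L - \left(1 + L\right)} = \sqrt{-1} = i$)
$\left(-138 + F{\left(11 \right)}\right)^{2} = \left(-138 + i\right)^{2}$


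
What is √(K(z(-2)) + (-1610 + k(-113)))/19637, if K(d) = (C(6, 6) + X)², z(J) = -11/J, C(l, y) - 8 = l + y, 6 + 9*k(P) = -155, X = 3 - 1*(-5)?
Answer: 7*I*√155/58911 ≈ 0.0014793*I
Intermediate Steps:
X = 8 (X = 3 + 5 = 8)
k(P) = -161/9 (k(P) = -⅔ + (⅑)*(-155) = -⅔ - 155/9 = -161/9)
C(l, y) = 8 + l + y (C(l, y) = 8 + (l + y) = 8 + l + y)
K(d) = 784 (K(d) = ((8 + 6 + 6) + 8)² = (20 + 8)² = 28² = 784)
√(K(z(-2)) + (-1610 + k(-113)))/19637 = √(784 + (-1610 - 161/9))/19637 = √(784 - 14651/9)*(1/19637) = √(-7595/9)*(1/19637) = (7*I*√155/3)*(1/19637) = 7*I*√155/58911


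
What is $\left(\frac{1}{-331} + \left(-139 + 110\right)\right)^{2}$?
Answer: $\frac{92160000}{109561} \approx 841.17$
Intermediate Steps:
$\left(\frac{1}{-331} + \left(-139 + 110\right)\right)^{2} = \left(- \frac{1}{331} - 29\right)^{2} = \left(- \frac{9600}{331}\right)^{2} = \frac{92160000}{109561}$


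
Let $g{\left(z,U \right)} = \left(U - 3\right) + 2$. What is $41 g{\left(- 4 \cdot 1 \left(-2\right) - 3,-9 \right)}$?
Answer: $-410$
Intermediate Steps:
$g{\left(z,U \right)} = -1 + U$ ($g{\left(z,U \right)} = \left(-3 + U\right) + 2 = -1 + U$)
$41 g{\left(- 4 \cdot 1 \left(-2\right) - 3,-9 \right)} = 41 \left(-1 - 9\right) = 41 \left(-10\right) = -410$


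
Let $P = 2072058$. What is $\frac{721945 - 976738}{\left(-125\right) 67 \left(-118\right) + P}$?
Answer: $- \frac{254793}{3060308} \approx -0.083257$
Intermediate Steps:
$\frac{721945 - 976738}{\left(-125\right) 67 \left(-118\right) + P} = \frac{721945 - 976738}{\left(-125\right) 67 \left(-118\right) + 2072058} = - \frac{254793}{\left(-8375\right) \left(-118\right) + 2072058} = - \frac{254793}{988250 + 2072058} = - \frac{254793}{3060308}$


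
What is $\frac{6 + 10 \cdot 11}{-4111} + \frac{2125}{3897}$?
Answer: $\frac{8283823}{16020567} \approx 0.51707$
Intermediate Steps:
$\frac{6 + 10 \cdot 11}{-4111} + \frac{2125}{3897} = \left(6 + 110\right) \left(- \frac{1}{4111}\right) + 2125 \cdot \frac{1}{3897} = 116 \left(- \frac{1}{4111}\right) + \frac{2125}{3897} = - \frac{116}{4111} + \frac{2125}{3897} = \frac{8283823}{16020567}$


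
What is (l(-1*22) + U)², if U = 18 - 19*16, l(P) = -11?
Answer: 88209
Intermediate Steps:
U = -286 (U = 18 - 304 = -286)
(l(-1*22) + U)² = (-11 - 286)² = (-297)² = 88209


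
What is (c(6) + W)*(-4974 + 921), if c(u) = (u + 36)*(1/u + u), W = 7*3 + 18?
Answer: -1207794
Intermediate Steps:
W = 39 (W = 21 + 18 = 39)
c(u) = (36 + u)*(u + 1/u)
(c(6) + W)*(-4974 + 921) = ((1 + 6**2 + 36*6 + 36/6) + 39)*(-4974 + 921) = ((1 + 36 + 216 + 36*(1/6)) + 39)*(-4053) = ((1 + 36 + 216 + 6) + 39)*(-4053) = (259 + 39)*(-4053) = 298*(-4053) = -1207794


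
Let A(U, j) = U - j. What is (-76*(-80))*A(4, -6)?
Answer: 60800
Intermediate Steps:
(-76*(-80))*A(4, -6) = (-76*(-80))*(4 - 1*(-6)) = 6080*(4 + 6) = 6080*10 = 60800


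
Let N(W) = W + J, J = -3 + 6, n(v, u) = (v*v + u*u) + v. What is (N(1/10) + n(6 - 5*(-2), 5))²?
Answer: 9006001/100 ≈ 90060.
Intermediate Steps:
n(v, u) = v + u² + v² (n(v, u) = (v² + u²) + v = (u² + v²) + v = v + u² + v²)
J = 3
N(W) = 3 + W (N(W) = W + 3 = 3 + W)
(N(1/10) + n(6 - 5*(-2), 5))² = ((3 + 1/10) + ((6 - 5*(-2)) + 5² + (6 - 5*(-2))²))² = ((3 + ⅒) + ((6 + 10) + 25 + (6 + 10)²))² = (31/10 + (16 + 25 + 16²))² = (31/10 + (16 + 25 + 256))² = (31/10 + 297)² = (3001/10)² = 9006001/100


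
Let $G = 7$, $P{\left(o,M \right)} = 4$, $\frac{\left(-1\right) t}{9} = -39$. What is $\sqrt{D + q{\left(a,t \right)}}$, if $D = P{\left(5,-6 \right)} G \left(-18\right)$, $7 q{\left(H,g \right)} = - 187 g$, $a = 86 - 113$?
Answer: $\frac{3 i \sqrt{53795}}{7} \approx 99.402 i$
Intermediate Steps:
$t = 351$ ($t = \left(-9\right) \left(-39\right) = 351$)
$a = -27$ ($a = 86 - 113 = -27$)
$q{\left(H,g \right)} = - \frac{187 g}{7}$ ($q{\left(H,g \right)} = \frac{\left(-187\right) g}{7} = - \frac{187 g}{7}$)
$D = -504$ ($D = 4 \cdot 7 \left(-18\right) = 28 \left(-18\right) = -504$)
$\sqrt{D + q{\left(a,t \right)}} = \sqrt{-504 - \frac{65637}{7}} = \sqrt{- \frac{69165}{7}} = \frac{3 i \sqrt{53795}}{7}$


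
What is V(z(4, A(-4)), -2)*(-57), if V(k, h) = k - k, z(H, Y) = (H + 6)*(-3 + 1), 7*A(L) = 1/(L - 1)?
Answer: 0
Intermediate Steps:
A(L) = 1/(7*(-1 + L)) (A(L) = 1/(7*(L - 1)) = 1/(7*(-1 + L)))
z(H, Y) = -12 - 2*H (z(H, Y) = (6 + H)*(-2) = -12 - 2*H)
V(k, h) = 0
V(z(4, A(-4)), -2)*(-57) = 0*(-57) = 0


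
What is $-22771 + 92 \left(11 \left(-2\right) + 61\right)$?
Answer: $-19183$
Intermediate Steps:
$-22771 + 92 \left(11 \left(-2\right) + 61\right) = -22771 + 92 \left(-22 + 61\right) = -22771 + 92 \cdot 39 = -22771 + 3588 = -19183$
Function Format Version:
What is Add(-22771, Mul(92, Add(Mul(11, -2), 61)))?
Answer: -19183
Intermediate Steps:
Add(-22771, Mul(92, Add(Mul(11, -2), 61))) = Add(-22771, Mul(92, Add(-22, 61))) = Add(-22771, Mul(92, 39)) = Add(-22771, 3588) = -19183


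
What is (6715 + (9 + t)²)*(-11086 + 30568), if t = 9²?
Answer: 288625830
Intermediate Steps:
t = 81
(6715 + (9 + t)²)*(-11086 + 30568) = (6715 + (9 + 81)²)*(-11086 + 30568) = (6715 + 90²)*19482 = (6715 + 8100)*19482 = 14815*19482 = 288625830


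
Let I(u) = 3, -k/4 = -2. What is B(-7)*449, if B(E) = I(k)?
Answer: 1347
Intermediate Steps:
k = 8 (k = -4*(-2) = 8)
B(E) = 3
B(-7)*449 = 3*449 = 1347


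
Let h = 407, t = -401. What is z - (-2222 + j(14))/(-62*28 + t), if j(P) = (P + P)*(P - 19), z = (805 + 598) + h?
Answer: 3865608/2137 ≈ 1808.9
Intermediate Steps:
z = 1810 (z = (805 + 598) + 407 = 1403 + 407 = 1810)
j(P) = 2*P*(-19 + P) (j(P) = (2*P)*(-19 + P) = 2*P*(-19 + P))
z - (-2222 + j(14))/(-62*28 + t) = 1810 - (-2222 + 2*14*(-19 + 14))/(-62*28 - 401) = 1810 - (-2222 + 2*14*(-5))/(-1736 - 401) = 1810 - (-2222 - 140)/(-2137) = 1810 - (-2362)*(-1)/2137 = 1810 - 1*2362/2137 = 1810 - 2362/2137 = 3865608/2137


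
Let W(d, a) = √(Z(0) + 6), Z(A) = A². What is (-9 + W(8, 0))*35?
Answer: -315 + 35*√6 ≈ -229.27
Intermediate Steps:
W(d, a) = √6 (W(d, a) = √(0² + 6) = √(0 + 6) = √6)
(-9 + W(8, 0))*35 = (-9 + √6)*35 = -315 + 35*√6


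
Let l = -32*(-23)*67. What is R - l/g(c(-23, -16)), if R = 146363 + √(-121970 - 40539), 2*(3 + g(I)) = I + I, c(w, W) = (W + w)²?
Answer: 4828907/33 + I*√162509 ≈ 1.4633e+5 + 403.12*I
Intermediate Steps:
g(I) = -3 + I (g(I) = -3 + (I + I)/2 = -3 + (2*I)/2 = -3 + I)
l = 49312 (l = 736*67 = 49312)
R = 146363 + I*√162509 (R = 146363 + √(-162509) = 146363 + I*√162509 ≈ 1.4636e+5 + 403.12*I)
R - l/g(c(-23, -16)) = (146363 + I*√162509) - 49312/(-3 + (-16 - 23)²) = (146363 + I*√162509) - 49312/(-3 + (-39)²) = (146363 + I*√162509) - 49312/(-3 + 1521) = (146363 + I*√162509) - 49312/1518 = (146363 + I*√162509) - 1*1072/33 = (146363 + I*√162509) - 1072/33 = 4828907/33 + I*√162509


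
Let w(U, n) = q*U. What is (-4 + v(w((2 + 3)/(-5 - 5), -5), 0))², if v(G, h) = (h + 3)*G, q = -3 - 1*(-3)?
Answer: 16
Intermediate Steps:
q = 0 (q = -3 + 3 = 0)
w(U, n) = 0 (w(U, n) = 0*U = 0)
v(G, h) = G*(3 + h) (v(G, h) = (3 + h)*G = G*(3 + h))
(-4 + v(w((2 + 3)/(-5 - 5), -5), 0))² = (-4 + 0*(3 + 0))² = (-4 + 0*3)² = (-4 + 0)² = (-4)² = 16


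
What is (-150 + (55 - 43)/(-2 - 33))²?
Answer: 27688644/1225 ≈ 22603.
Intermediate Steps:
(-150 + (55 - 43)/(-2 - 33))² = (-150 + 12/(-35))² = (-150 + 12*(-1/35))² = (-150 - 12/35)² = (-5262/35)² = 27688644/1225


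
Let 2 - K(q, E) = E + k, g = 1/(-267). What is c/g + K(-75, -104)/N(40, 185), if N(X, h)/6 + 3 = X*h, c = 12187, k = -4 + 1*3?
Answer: -144415876771/44382 ≈ -3.2539e+6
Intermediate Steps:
k = -1 (k = -4 + 3 = -1)
g = -1/267 ≈ -0.0037453
K(q, E) = 3 - E (K(q, E) = 2 - (E - 1) = 2 - (-1 + E) = 2 + (1 - E) = 3 - E)
N(X, h) = -18 + 6*X*h (N(X, h) = -18 + 6*(X*h) = -18 + 6*X*h)
c/g + K(-75, -104)/N(40, 185) = 12187/(-1/267) + (3 - 1*(-104))/(-18 + 6*40*185) = 12187*(-267) + (3 + 104)/(-18 + 44400) = -3253929 + 107/44382 = -144415876771/44382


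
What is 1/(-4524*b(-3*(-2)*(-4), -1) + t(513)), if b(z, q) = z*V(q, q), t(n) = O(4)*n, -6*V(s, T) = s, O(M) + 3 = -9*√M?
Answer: 1/7323 ≈ 0.00013656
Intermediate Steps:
O(M) = -3 - 9*√M
V(s, T) = -s/6
t(n) = -21*n (t(n) = (-3 - 9*√4)*n = (-3 - 9*2)*n = (-3 - 18)*n = -21*n)
b(z, q) = -q*z/6 (b(z, q) = z*(-q/6) = -q*z/6)
1/(-4524*b(-3*(-2)*(-4), -1) + t(513)) = 1/(-(-754)*(-1)*-3*(-2)*(-4) - 21*513) = 1/(-(-754)*(-1)*6*(-4) - 10773) = 1/(-(-754)*(-1)*(-24) - 10773) = 1/(-4524*(-4) - 10773) = 1/(18096 - 10773) = 1/7323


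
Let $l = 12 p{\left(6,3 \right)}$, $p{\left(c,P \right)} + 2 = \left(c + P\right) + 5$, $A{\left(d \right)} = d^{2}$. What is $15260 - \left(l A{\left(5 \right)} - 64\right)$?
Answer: $11724$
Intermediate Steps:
$p{\left(c,P \right)} = 3 + P + c$ ($p{\left(c,P \right)} = -2 + \left(\left(c + P\right) + 5\right) = -2 + \left(\left(P + c\right) + 5\right) = -2 + \left(5 + P + c\right) = 3 + P + c$)
$l = 144$ ($l = 12 \left(3 + 3 + 6\right) = 12 \cdot 12 = 144$)
$15260 - \left(l A{\left(5 \right)} - 64\right) = 15260 - \left(144 \cdot 5^{2} - 64\right) = 15260 - \left(144 \cdot 25 - 64\right) = 15260 - \left(3600 - 64\right) = 15260 - 3536 = 11724$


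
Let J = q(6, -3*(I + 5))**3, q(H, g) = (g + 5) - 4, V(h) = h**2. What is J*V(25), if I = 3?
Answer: -7604375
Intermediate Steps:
q(H, g) = 1 + g (q(H, g) = (5 + g) - 4 = 1 + g)
J = -12167 (J = (1 - 3*(3 + 5))**3 = (1 - 3*8)**3 = (1 - 24)**3 = (-23)**3 = -12167)
J*V(25) = -12167*25**2 = -12167*625 = -7604375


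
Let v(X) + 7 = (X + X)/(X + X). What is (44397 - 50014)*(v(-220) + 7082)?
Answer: -39745892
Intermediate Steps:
v(X) = -6 (v(X) = -7 + (X + X)/(X + X) = -7 + (2*X)/((2*X)) = -7 + (2*X)*(1/(2*X)) = -7 + 1 = -6)
(44397 - 50014)*(v(-220) + 7082) = (44397 - 50014)*(-6 + 7082) = -5617*7076 = -39745892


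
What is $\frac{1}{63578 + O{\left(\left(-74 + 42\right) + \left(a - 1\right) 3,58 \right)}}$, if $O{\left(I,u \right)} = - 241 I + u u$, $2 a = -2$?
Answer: $\frac{1}{76100} \approx 1.3141 \cdot 10^{-5}$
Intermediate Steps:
$a = -1$ ($a = \frac{1}{2} \left(-2\right) = -1$)
$O{\left(I,u \right)} = u^{2} - 241 I$ ($O{\left(I,u \right)} = - 241 I + u^{2} = u^{2} - 241 I$)
$\frac{1}{63578 + O{\left(\left(-74 + 42\right) + \left(a - 1\right) 3,58 \right)}} = \frac{1}{63578 - \left(-3364 + 241 \left(\left(-74 + 42\right) + \left(-1 - 1\right) 3\right)\right)} = \frac{1}{63578 - \left(-3364 + 241 \left(-32 - 6\right)\right)} = \frac{1}{63578 + \left(3364 - -9158\right)} = \frac{1}{63578 + \left(3364 + 9158\right)} = \frac{1}{63578 + 12522} = \frac{1}{76100}$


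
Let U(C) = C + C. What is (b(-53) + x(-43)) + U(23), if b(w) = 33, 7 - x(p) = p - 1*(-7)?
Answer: 122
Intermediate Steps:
x(p) = -p (x(p) = 7 - (p - 1*(-7)) = 7 - (p + 7) = 7 - (7 + p) = 7 + (-7 - p) = -p)
U(C) = 2*C
(b(-53) + x(-43)) + U(23) = (33 - 1*(-43)) + 2*23 = (33 + 43) + 46 = 76 + 46 = 122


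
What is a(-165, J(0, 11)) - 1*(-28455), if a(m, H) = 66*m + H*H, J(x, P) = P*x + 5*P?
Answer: 20590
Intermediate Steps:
J(x, P) = 5*P + P*x
a(m, H) = H**2 + 66*m (a(m, H) = 66*m + H**2 = H**2 + 66*m)
a(-165, J(0, 11)) - 1*(-28455) = ((11*(5 + 0))**2 + 66*(-165)) - 1*(-28455) = ((11*5)**2 - 10890) + 28455 = (55**2 - 10890) + 28455 = (3025 - 10890) + 28455 = -7865 + 28455 = 20590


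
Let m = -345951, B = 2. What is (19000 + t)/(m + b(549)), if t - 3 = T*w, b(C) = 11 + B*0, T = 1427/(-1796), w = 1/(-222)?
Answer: -7576725563/137930429280 ≈ -0.054932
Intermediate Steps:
w = -1/222 ≈ -0.0045045
T = -1427/1796 (T = 1427*(-1/1796) = -1427/1796 ≈ -0.79454)
b(C) = 11 (b(C) = 11 + 2*0 = 11 + 0 = 11)
t = 1197563/398712 (t = 3 - 1427/1796*(-1/222) = 3 + 1427/398712 = 1197563/398712 ≈ 3.0036)
(19000 + t)/(m + b(549)) = (19000 + 1197563/398712)/(-345951 + 11) = (7576725563/398712)/(-345940) = (7576725563/398712)*(-1/345940) = -7576725563/137930429280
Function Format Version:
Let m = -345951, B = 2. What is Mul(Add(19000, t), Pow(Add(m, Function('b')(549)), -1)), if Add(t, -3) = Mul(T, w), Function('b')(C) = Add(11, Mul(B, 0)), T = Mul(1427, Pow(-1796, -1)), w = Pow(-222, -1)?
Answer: Rational(-7576725563, 137930429280) ≈ -0.054932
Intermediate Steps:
w = Rational(-1, 222) ≈ -0.0045045
T = Rational(-1427, 1796) (T = Mul(1427, Rational(-1, 1796)) = Rational(-1427, 1796) ≈ -0.79454)
Function('b')(C) = 11 (Function('b')(C) = Add(11, Mul(2, 0)) = Add(11, 0) = 11)
t = Rational(1197563, 398712) (t = Add(3, Mul(Rational(-1427, 1796), Rational(-1, 222))) = Add(3, Rational(1427, 398712)) = Rational(1197563, 398712) ≈ 3.0036)
Mul(Add(19000, t), Pow(Add(m, Function('b')(549)), -1)) = Mul(Add(19000, Rational(1197563, 398712)), Pow(Add(-345951, 11), -1)) = Mul(Rational(7576725563, 398712), Pow(-345940, -1)) = Mul(Rational(7576725563, 398712), Rational(-1, 345940)) = Rational(-7576725563, 137930429280)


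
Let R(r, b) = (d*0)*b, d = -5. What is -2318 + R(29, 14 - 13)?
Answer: -2318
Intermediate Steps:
R(r, b) = 0 (R(r, b) = (-5*0)*b = 0*b = 0)
-2318 + R(29, 14 - 13) = -2318 + 0 = -2318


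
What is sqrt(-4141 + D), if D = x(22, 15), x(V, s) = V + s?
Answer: 6*I*sqrt(114) ≈ 64.063*I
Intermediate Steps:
D = 37 (D = 22 + 15 = 37)
sqrt(-4141 + D) = sqrt(-4141 + 37) = sqrt(-4104) = 6*I*sqrt(114)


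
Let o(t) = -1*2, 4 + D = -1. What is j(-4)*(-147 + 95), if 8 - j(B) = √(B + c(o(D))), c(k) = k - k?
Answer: -416 + 104*I ≈ -416.0 + 104.0*I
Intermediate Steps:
D = -5 (D = -4 - 1 = -5)
o(t) = -2
c(k) = 0
j(B) = 8 - √B (j(B) = 8 - √(B + 0) = 8 - √B)
j(-4)*(-147 + 95) = (8 - √(-4))*(-147 + 95) = (8 - 2*I)*(-52) = -416 + 104*I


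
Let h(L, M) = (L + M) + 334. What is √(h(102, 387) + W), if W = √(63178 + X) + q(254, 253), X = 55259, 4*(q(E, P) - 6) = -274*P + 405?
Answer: √(-65601 + 4*√118437)/2 ≈ 126.71*I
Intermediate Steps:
q(E, P) = 429/4 - 137*P/2 (q(E, P) = 6 + (-274*P + 405)/4 = 6 + (405 - 274*P)/4 = 6 + (405/4 - 137*P/2) = 429/4 - 137*P/2)
h(L, M) = 334 + L + M
W = -68893/4 + √118437 (W = √(63178 + 55259) + (429/4 - 137/2*253) = √118437 + (429/4 - 34661/2) = √118437 - 68893/4 = -68893/4 + √118437 ≈ -16879.)
√(h(102, 387) + W) = √((334 + 102 + 387) + (-68893/4 + √118437)) = √(823 + (-68893/4 + √118437)) = √(-65601/4 + √118437)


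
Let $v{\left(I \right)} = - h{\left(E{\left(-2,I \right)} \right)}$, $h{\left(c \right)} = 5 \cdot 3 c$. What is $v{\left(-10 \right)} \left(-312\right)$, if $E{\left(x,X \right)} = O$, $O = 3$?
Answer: $14040$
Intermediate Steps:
$E{\left(x,X \right)} = 3$
$h{\left(c \right)} = 15 c$
$v{\left(I \right)} = -45$ ($v{\left(I \right)} = - 15 \cdot 3 = \left(-1\right) 45 = -45$)
$v{\left(-10 \right)} \left(-312\right) = \left(-45\right) \left(-312\right) = 14040$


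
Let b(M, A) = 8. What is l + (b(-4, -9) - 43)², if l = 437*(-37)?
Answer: -14944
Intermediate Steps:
l = -16169
l + (b(-4, -9) - 43)² = -16169 + (8 - 43)² = -16169 + (-35)² = -16169 + 1225 = -14944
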